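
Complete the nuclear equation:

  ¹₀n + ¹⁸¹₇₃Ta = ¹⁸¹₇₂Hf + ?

proton

Conserve mass number: 1 + 181 = 181 + A, so A = 1.
Conserve atomic number: 0 + 73 = 72 + Z, so Z = 1.
A = 1 and Z = 1 is ¹₁H — a proton.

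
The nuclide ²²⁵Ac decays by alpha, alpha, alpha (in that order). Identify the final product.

Bi-213

Start: (A, Z) = (225, 89).
After α: (221, 87).
After α: (217, 85).
After α: (213, 83).
Z = 83 is bismuth.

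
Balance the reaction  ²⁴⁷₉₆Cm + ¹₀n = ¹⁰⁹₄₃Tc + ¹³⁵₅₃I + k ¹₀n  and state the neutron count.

4

Conserve mass number: 248 = 109 + 135 + k, so k = 248 − 244 = 4.
Check atomic number: 96 = 43 + 53 + 0 = 96. ✓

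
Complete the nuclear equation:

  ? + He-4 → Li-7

Conserve mass number: A + 4 = 7, so A = 3.
Conserve atomic number: Z + 2 = 3, so Z = 1.
A = 3 and Z = 1 is H-3 — a triton.

triton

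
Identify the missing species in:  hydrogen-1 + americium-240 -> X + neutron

Conserve mass number: 1 + 240 = A + 1, so A = 240.
Conserve atomic number: 1 + 95 = Z + 0, so Z = 96.
Z = 96 is curium, so the species is curium-240.

Cm-240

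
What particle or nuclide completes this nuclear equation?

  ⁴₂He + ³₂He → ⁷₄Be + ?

Conserve mass number: 4 + 3 = 7 + A, so A = 0.
Conserve atomic number: 2 + 2 = 4 + Z, so Z = 0.
A = 0 and Z = 0 is ⁰₀γ — a gamma ray.

gamma ray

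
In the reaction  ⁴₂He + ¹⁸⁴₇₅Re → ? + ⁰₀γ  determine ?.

Ir-188

Conserve mass number: 4 + 184 = A + 0, so A = 188.
Conserve atomic number: 2 + 75 = Z + 0, so Z = 77.
Z = 77 is iridium, so the species is ¹⁸⁸₇₇Ir.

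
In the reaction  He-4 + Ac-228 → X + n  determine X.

Pa-231

Conserve mass number: 4 + 228 = A + 1, so A = 231.
Conserve atomic number: 2 + 89 = Z + 0, so Z = 91.
Z = 91 is protactinium, so the species is Pa-231.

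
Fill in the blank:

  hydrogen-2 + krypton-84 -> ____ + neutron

Rb-85

Conserve mass number: 2 + 84 = A + 1, so A = 85.
Conserve atomic number: 1 + 36 = Z + 0, so Z = 37.
Z = 37 is rubidium, so the species is rubidium-85.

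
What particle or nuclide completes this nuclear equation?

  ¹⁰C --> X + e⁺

Conserve mass number: 10 = A + 0, so A = 10.
Conserve atomic number: 6 = Z + 1, so Z = 5.
Z = 5 is boron, so the species is ¹⁰B.

B-10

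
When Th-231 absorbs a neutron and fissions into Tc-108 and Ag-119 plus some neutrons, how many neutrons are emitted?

Conserve mass number: 232 = 108 + 119 + k, so k = 232 − 227 = 5.
Check atomic number: 90 = 43 + 47 + 0 = 90. ✓

5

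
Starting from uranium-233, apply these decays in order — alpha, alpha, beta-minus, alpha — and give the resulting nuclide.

Fr-221

Start: (A, Z) = (233, 92).
After α: (229, 90).
After α: (225, 88).
After β⁻: (225, 89).
After α: (221, 87).
Z = 87 is francium.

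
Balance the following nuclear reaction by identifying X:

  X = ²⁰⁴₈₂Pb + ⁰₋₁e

Tl-204

Conserve mass number: A = 204 + 0, so A = 204.
Conserve atomic number: Z = 82 − 1, so Z = 81.
Z = 81 is thallium, so the species is ²⁰⁴₈₁Tl.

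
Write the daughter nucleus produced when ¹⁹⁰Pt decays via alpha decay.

Os-186

Alpha decay: mass number changes by -4, atomic number by -2.
A: 190 − 4 = 186; Z: 78 − 2 = 76.
Z = 76 is osmium, so the daughter is ¹⁸⁶Os.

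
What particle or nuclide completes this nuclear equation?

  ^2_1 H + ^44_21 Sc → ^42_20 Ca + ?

Conserve mass number: 2 + 44 = 42 + A, so A = 4.
Conserve atomic number: 1 + 21 = 20 + Z, so Z = 2.
A = 4 and Z = 2 is ^4_2 He — an alpha particle.

alpha particle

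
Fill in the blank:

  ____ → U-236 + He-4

Pu-240

Conserve mass number: A = 236 + 4, so A = 240.
Conserve atomic number: Z = 92 + 2, so Z = 94.
Z = 94 is plutonium, so the species is Pu-240.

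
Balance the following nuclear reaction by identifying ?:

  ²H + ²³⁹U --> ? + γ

Np-241

Conserve mass number: 2 + 239 = A + 0, so A = 241.
Conserve atomic number: 1 + 92 = Z + 0, so Z = 93.
Z = 93 is neptunium, so the species is ²⁴¹Np.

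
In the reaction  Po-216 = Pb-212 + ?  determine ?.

alpha particle

Conserve mass number: 216 = 212 + A, so A = 4.
Conserve atomic number: 84 = 82 + Z, so Z = 2.
A = 4 and Z = 2 is He-4 — an alpha particle.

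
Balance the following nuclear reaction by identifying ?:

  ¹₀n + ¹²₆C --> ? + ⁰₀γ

C-13

Conserve mass number: 1 + 12 = A + 0, so A = 13.
Conserve atomic number: 0 + 6 = Z + 0, so Z = 6.
Z = 6 is carbon, so the species is ¹³₆C.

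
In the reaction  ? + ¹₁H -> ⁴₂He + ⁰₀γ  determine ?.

triton

Conserve mass number: A + 1 = 4 + 0, so A = 3.
Conserve atomic number: Z + 1 = 2 + 0, so Z = 1.
A = 3 and Z = 1 is ³₁H — a triton.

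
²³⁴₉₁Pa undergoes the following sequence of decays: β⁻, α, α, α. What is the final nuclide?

Start: (A, Z) = (234, 91).
After β⁻: (234, 92).
After α: (230, 90).
After α: (226, 88).
After α: (222, 86).
Z = 86 is radon.

Rn-222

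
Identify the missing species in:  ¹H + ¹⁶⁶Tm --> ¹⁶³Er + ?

Conserve mass number: 1 + 166 = 163 + A, so A = 4.
Conserve atomic number: 1 + 69 = 68 + Z, so Z = 2.
A = 4 and Z = 2 is ⁴He — an alpha particle.

alpha particle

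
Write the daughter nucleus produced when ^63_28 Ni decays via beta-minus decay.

Beta-minus decay: mass number changes by +0, atomic number by +1.
A: 63 = 63; Z: 28 + 1 = 29.
Z = 29 is copper, so the daughter is ^63_29 Cu.

Cu-63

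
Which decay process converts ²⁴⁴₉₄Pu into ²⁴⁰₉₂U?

ΔA = 240 − 244 = -4; ΔZ = 92 − 94 = -2.
A drops by 4 and Z drops by 2 — the signature of alpha emission.

alpha decay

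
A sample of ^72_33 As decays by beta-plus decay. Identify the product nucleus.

Ge-72

Beta-plus decay: mass number changes by +0, atomic number by -1.
A: 72 = 72; Z: 33 − 1 = 32.
Z = 32 is germanium, so the daughter is ^72_32 Ge.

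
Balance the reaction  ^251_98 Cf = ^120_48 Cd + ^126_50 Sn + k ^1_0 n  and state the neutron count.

5

Conserve mass number: 251 = 120 + 126 + k, so k = 251 − 246 = 5.
Check atomic number: 98 = 48 + 50 + 0 = 98. ✓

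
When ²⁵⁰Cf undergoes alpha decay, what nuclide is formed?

Alpha decay: mass number changes by -4, atomic number by -2.
A: 250 − 4 = 246; Z: 98 − 2 = 96.
Z = 96 is curium, so the daughter is ²⁴⁶Cm.

Cm-246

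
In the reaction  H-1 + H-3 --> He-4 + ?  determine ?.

Conserve mass number: 1 + 3 = 4 + A, so A = 0.
Conserve atomic number: 1 + 1 = 2 + Z, so Z = 0.
A = 0 and Z = 0 is γ — a gamma ray.

gamma ray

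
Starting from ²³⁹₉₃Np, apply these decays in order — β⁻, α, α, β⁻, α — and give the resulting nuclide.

Start: (A, Z) = (239, 93).
After β⁻: (239, 94).
After α: (235, 92).
After α: (231, 90).
After β⁻: (231, 91).
After α: (227, 89).
Z = 89 is actinium.

Ac-227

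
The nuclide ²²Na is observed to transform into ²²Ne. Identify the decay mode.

ΔA = 22 − 22 = 0; ΔZ = 10 − 11 = -1.
A is unchanged and Z drops by 1 — a proton has become a neutron (β⁺ emission or electron capture).

beta-plus decay or electron capture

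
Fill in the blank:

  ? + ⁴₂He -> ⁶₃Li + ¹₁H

He-3

Conserve mass number: A + 4 = 6 + 1, so A = 3.
Conserve atomic number: Z + 2 = 3 + 1, so Z = 2.
Z = 2 is helium, so the species is ³₂He.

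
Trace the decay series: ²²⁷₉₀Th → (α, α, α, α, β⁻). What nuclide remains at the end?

Bi-211

Start: (A, Z) = (227, 90).
After α: (223, 88).
After α: (219, 86).
After α: (215, 84).
After α: (211, 82).
After β⁻: (211, 83).
Z = 83 is bismuth.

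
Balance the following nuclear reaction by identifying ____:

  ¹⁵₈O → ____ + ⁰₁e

N-15

Conserve mass number: 15 = A + 0, so A = 15.
Conserve atomic number: 8 = Z + 1, so Z = 7.
Z = 7 is nitrogen, so the species is ¹⁵₇N.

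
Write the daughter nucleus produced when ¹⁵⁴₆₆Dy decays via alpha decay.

Alpha decay: mass number changes by -4, atomic number by -2.
A: 154 − 4 = 150; Z: 66 − 2 = 64.
Z = 64 is gadolinium, so the daughter is ¹⁵⁰₆₄Gd.

Gd-150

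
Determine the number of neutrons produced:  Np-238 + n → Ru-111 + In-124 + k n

Conserve mass number: 239 = 111 + 124 + k, so k = 239 − 235 = 4.
Check atomic number: 93 = 44 + 49 + 0 = 93. ✓

4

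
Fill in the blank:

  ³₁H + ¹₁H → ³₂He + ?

neutron

Conserve mass number: 3 + 1 = 3 + A, so A = 1.
Conserve atomic number: 1 + 1 = 2 + Z, so Z = 0.
A = 1 and Z = 0 is ¹₀n — a neutron.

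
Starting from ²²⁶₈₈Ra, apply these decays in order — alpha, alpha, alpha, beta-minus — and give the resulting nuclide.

Start: (A, Z) = (226, 88).
After α: (222, 86).
After α: (218, 84).
After α: (214, 82).
After β⁻: (214, 83).
Z = 83 is bismuth.

Bi-214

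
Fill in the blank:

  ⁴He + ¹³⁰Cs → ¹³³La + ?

neutron

Conserve mass number: 4 + 130 = 133 + A, so A = 1.
Conserve atomic number: 2 + 55 = 57 + Z, so Z = 0.
A = 1 and Z = 0 is ¹n — a neutron.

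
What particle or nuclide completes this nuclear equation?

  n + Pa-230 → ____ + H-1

Conserve mass number: 1 + 230 = A + 1, so A = 230.
Conserve atomic number: 0 + 91 = Z + 1, so Z = 90.
Z = 90 is thorium, so the species is Th-230.

Th-230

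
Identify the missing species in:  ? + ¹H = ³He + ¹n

Conserve mass number: A + 1 = 3 + 1, so A = 3.
Conserve atomic number: Z + 1 = 2 + 0, so Z = 1.
A = 3 and Z = 1 is ³H — a triton.

triton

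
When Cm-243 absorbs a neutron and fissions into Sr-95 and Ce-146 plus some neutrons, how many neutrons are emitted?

3

Conserve mass number: 244 = 95 + 146 + k, so k = 244 − 241 = 3.
Check atomic number: 96 = 38 + 58 + 0 = 96. ✓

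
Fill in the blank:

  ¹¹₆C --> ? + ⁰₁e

Conserve mass number: 11 = A + 0, so A = 11.
Conserve atomic number: 6 = Z + 1, so Z = 5.
Z = 5 is boron, so the species is ¹¹₅B.

B-11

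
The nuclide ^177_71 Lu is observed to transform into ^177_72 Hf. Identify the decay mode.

beta-minus decay

ΔA = 177 − 177 = 0; ΔZ = 72 − 71 = +1.
A is unchanged and Z rises by 1 — a neutron has become a proton (β⁻ decay).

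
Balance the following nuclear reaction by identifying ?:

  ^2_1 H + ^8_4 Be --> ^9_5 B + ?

Conserve mass number: 2 + 8 = 9 + A, so A = 1.
Conserve atomic number: 1 + 4 = 5 + Z, so Z = 0.
A = 1 and Z = 0 is ^1_0 n — a neutron.

neutron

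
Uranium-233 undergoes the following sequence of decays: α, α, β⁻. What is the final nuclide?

Start: (A, Z) = (233, 92).
After α: (229, 90).
After α: (225, 88).
After β⁻: (225, 89).
Z = 89 is actinium.

Ac-225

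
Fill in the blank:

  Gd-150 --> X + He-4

Sm-146

Conserve mass number: 150 = A + 4, so A = 146.
Conserve atomic number: 64 = Z + 2, so Z = 62.
Z = 62 is samarium, so the species is Sm-146.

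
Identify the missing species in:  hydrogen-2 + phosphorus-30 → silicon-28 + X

alpha particle

Conserve mass number: 2 + 30 = 28 + A, so A = 4.
Conserve atomic number: 1 + 15 = 14 + Z, so Z = 2.
A = 4 and Z = 2 is helium-4 — an alpha particle.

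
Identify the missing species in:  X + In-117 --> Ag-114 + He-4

neutron

Conserve mass number: A + 117 = 114 + 4, so A = 1.
Conserve atomic number: Z + 49 = 47 + 2, so Z = 0.
A = 1 and Z = 0 is n — a neutron.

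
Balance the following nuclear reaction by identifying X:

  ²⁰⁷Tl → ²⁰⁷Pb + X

Conserve mass number: 207 = 207 + A, so A = 0.
Conserve atomic number: 81 = 82 + Z, so Z = -1.
A = 0 and Z = -1 is e⁻ — a beta-minus particle.

beta-minus particle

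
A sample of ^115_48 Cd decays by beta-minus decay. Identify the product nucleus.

Beta-minus decay: mass number changes by +0, atomic number by +1.
A: 115 = 115; Z: 48 + 1 = 49.
Z = 49 is indium, so the daughter is ^115_49 In.

In-115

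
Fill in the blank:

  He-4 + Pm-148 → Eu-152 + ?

gamma ray

Conserve mass number: 4 + 148 = 152 + A, so A = 0.
Conserve atomic number: 2 + 61 = 63 + Z, so Z = 0.
A = 0 and Z = 0 is γ — a gamma ray.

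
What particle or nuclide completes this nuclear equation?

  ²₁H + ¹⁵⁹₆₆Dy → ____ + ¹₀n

Conserve mass number: 2 + 159 = A + 1, so A = 160.
Conserve atomic number: 1 + 66 = Z + 0, so Z = 67.
Z = 67 is holmium, so the species is ¹⁶⁰₆₇Ho.

Ho-160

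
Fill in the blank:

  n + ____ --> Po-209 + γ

Po-208

Conserve mass number: 1 + A = 209 + 0, so A = 208.
Conserve atomic number: 0 + Z = 84 + 0, so Z = 84.
Z = 84 is polonium, so the species is Po-208.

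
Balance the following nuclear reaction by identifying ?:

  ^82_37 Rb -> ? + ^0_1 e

Kr-82

Conserve mass number: 82 = A + 0, so A = 82.
Conserve atomic number: 37 = Z + 1, so Z = 36.
Z = 36 is krypton, so the species is ^82_36 Kr.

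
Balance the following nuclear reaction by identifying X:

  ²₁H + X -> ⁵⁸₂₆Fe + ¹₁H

Fe-57

Conserve mass number: 2 + A = 58 + 1, so A = 57.
Conserve atomic number: 1 + Z = 26 + 1, so Z = 26.
Z = 26 is iron, so the species is ⁵⁷₂₆Fe.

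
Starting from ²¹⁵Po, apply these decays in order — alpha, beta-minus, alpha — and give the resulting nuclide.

Tl-207

Start: (A, Z) = (215, 84).
After α: (211, 82).
After β⁻: (211, 83).
After α: (207, 81).
Z = 81 is thallium.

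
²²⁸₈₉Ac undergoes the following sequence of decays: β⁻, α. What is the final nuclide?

Start: (A, Z) = (228, 89).
After β⁻: (228, 90).
After α: (224, 88).
Z = 88 is radium.

Ra-224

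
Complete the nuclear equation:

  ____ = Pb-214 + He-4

Conserve mass number: A = 214 + 4, so A = 218.
Conserve atomic number: Z = 82 + 2, so Z = 84.
Z = 84 is polonium, so the species is Po-218.

Po-218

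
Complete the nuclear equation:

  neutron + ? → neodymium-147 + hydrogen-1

Conserve mass number: 1 + A = 147 + 1, so A = 147.
Conserve atomic number: 0 + Z = 60 + 1, so Z = 61.
Z = 61 is promethium, so the species is promethium-147.

Pm-147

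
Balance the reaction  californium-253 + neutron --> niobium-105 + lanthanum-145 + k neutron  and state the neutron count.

4

Conserve mass number: 254 = 105 + 145 + k, so k = 254 − 250 = 4.
Check atomic number: 98 = 41 + 57 + 0 = 98. ✓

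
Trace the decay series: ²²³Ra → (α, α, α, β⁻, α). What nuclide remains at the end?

Tl-207

Start: (A, Z) = (223, 88).
After α: (219, 86).
After α: (215, 84).
After α: (211, 82).
After β⁻: (211, 83).
After α: (207, 81).
Z = 81 is thallium.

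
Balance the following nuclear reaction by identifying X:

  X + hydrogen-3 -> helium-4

proton

Conserve mass number: A + 3 = 4, so A = 1.
Conserve atomic number: Z + 1 = 2, so Z = 1.
A = 1 and Z = 1 is hydrogen-1 — a proton.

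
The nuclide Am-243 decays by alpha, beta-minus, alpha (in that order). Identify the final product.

Start: (A, Z) = (243, 95).
After α: (239, 93).
After β⁻: (239, 94).
After α: (235, 92).
Z = 92 is uranium.

U-235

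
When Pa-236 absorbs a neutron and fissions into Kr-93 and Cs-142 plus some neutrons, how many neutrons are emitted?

2

Conserve mass number: 237 = 93 + 142 + k, so k = 237 − 235 = 2.
Check atomic number: 91 = 36 + 55 + 0 = 91. ✓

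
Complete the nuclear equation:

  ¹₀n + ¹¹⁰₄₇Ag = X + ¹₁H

Conserve mass number: 1 + 110 = A + 1, so A = 110.
Conserve atomic number: 0 + 47 = Z + 1, so Z = 46.
Z = 46 is palladium, so the species is ¹¹⁰₄₆Pd.

Pd-110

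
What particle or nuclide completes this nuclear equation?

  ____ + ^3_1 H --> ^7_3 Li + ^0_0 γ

Conserve mass number: A + 3 = 7 + 0, so A = 4.
Conserve atomic number: Z + 1 = 3 + 0, so Z = 2.
A = 4 and Z = 2 is ^4_2 He — an alpha particle.

alpha particle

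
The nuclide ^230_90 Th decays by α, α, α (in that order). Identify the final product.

Po-218

Start: (A, Z) = (230, 90).
After α: (226, 88).
After α: (222, 86).
After α: (218, 84).
Z = 84 is polonium.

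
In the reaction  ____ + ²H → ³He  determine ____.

Conserve mass number: A + 2 = 3, so A = 1.
Conserve atomic number: Z + 1 = 2, so Z = 1.
A = 1 and Z = 1 is ¹H — a proton.

proton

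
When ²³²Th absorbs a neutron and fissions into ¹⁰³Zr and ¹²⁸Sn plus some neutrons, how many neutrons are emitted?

2

Conserve mass number: 233 = 103 + 128 + k, so k = 233 − 231 = 2.
Check atomic number: 90 = 40 + 50 + 0 = 90. ✓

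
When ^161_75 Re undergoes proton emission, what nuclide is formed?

W-160

Proton emission: mass number changes by -1, atomic number by -1.
A: 161 − 1 = 160; Z: 75 − 1 = 74.
Z = 74 is tungsten, so the daughter is ^160_74 W.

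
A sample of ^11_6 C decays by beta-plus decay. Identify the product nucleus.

Beta-plus decay: mass number changes by +0, atomic number by -1.
A: 11 = 11; Z: 6 − 1 = 5.
Z = 5 is boron, so the daughter is ^11_5 B.

B-11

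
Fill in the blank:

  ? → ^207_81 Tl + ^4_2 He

Bi-211

Conserve mass number: A = 207 + 4, so A = 211.
Conserve atomic number: Z = 81 + 2, so Z = 83.
Z = 83 is bismuth, so the species is ^211_83 Bi.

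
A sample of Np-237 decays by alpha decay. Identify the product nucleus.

Pa-233

Alpha decay: mass number changes by -4, atomic number by -2.
A: 237 − 4 = 233; Z: 93 − 2 = 91.
Z = 91 is protactinium, so the daughter is Pa-233.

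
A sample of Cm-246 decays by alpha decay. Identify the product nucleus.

Pu-242

Alpha decay: mass number changes by -4, atomic number by -2.
A: 246 − 4 = 242; Z: 96 − 2 = 94.
Z = 94 is plutonium, so the daughter is Pu-242.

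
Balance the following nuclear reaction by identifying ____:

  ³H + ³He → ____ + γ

Li-6

Conserve mass number: 3 + 3 = A + 0, so A = 6.
Conserve atomic number: 1 + 2 = Z + 0, so Z = 3.
Z = 3 is lithium, so the species is ⁶Li.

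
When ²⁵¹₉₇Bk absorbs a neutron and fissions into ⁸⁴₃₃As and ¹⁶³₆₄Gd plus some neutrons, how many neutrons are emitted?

5

Conserve mass number: 252 = 84 + 163 + k, so k = 252 − 247 = 5.
Check atomic number: 97 = 33 + 64 + 0 = 97. ✓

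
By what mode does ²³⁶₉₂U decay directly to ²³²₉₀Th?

ΔA = 232 − 236 = -4; ΔZ = 90 − 92 = -2.
A drops by 4 and Z drops by 2 — the signature of alpha emission.

alpha decay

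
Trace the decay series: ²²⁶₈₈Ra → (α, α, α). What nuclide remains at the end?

Pb-214

Start: (A, Z) = (226, 88).
After α: (222, 86).
After α: (218, 84).
After α: (214, 82).
Z = 82 is lead.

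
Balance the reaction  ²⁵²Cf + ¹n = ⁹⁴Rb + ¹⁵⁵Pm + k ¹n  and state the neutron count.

4

Conserve mass number: 253 = 94 + 155 + k, so k = 253 − 249 = 4.
Check atomic number: 98 = 37 + 61 + 0 = 98. ✓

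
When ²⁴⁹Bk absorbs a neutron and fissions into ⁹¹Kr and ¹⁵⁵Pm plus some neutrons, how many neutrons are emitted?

4

Conserve mass number: 250 = 91 + 155 + k, so k = 250 − 246 = 4.
Check atomic number: 97 = 36 + 61 + 0 = 97. ✓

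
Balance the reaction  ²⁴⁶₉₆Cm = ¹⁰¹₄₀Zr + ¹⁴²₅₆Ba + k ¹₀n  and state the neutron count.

Conserve mass number: 246 = 101 + 142 + k, so k = 246 − 243 = 3.
Check atomic number: 96 = 40 + 56 + 0 = 96. ✓

3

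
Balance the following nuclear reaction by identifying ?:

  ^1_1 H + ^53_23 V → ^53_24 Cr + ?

neutron

Conserve mass number: 1 + 53 = 53 + A, so A = 1.
Conserve atomic number: 1 + 23 = 24 + Z, so Z = 0.
A = 1 and Z = 0 is ^1_0 n — a neutron.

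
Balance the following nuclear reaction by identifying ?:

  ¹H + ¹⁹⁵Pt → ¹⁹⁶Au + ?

Conserve mass number: 1 + 195 = 196 + A, so A = 0.
Conserve atomic number: 1 + 78 = 79 + Z, so Z = 0.
A = 0 and Z = 0 is γ — a gamma ray.

gamma ray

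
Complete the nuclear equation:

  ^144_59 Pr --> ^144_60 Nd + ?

Conserve mass number: 144 = 144 + A, so A = 0.
Conserve atomic number: 59 = 60 + Z, so Z = -1.
A = 0 and Z = -1 is ^0_-1 e — a beta-minus particle.

beta-minus particle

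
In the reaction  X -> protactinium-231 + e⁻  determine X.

Conserve mass number: A = 231 + 0, so A = 231.
Conserve atomic number: Z = 91 − 1, so Z = 90.
Z = 90 is thorium, so the species is thorium-231.

Th-231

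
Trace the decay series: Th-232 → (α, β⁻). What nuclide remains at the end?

Start: (A, Z) = (232, 90).
After α: (228, 88).
After β⁻: (228, 89).
Z = 89 is actinium.

Ac-228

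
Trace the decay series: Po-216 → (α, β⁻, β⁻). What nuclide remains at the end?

Po-212

Start: (A, Z) = (216, 84).
After α: (212, 82).
After β⁻: (212, 83).
After β⁻: (212, 84).
Z = 84 is polonium.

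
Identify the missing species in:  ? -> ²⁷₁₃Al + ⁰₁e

Conserve mass number: A = 27 + 0, so A = 27.
Conserve atomic number: Z = 13 + 1, so Z = 14.
Z = 14 is silicon, so the species is ²⁷₁₄Si.

Si-27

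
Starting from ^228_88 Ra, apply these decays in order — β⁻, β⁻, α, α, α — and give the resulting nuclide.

Start: (A, Z) = (228, 88).
After β⁻: (228, 89).
After β⁻: (228, 90).
After α: (224, 88).
After α: (220, 86).
After α: (216, 84).
Z = 84 is polonium.

Po-216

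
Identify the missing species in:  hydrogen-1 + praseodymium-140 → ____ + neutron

Conserve mass number: 1 + 140 = A + 1, so A = 140.
Conserve atomic number: 1 + 59 = Z + 0, so Z = 60.
Z = 60 is neodymium, so the species is neodymium-140.

Nd-140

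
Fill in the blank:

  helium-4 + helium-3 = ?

Conserve mass number: 4 + 3 = A, so A = 7.
Conserve atomic number: 2 + 2 = Z, so Z = 4.
Z = 4 is beryllium, so the species is beryllium-7.

Be-7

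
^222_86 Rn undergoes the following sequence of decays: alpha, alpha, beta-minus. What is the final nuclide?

Start: (A, Z) = (222, 86).
After α: (218, 84).
After α: (214, 82).
After β⁻: (214, 83).
Z = 83 is bismuth.

Bi-214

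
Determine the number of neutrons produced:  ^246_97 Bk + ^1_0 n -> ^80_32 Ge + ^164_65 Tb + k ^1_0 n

Conserve mass number: 247 = 80 + 164 + k, so k = 247 − 244 = 3.
Check atomic number: 97 = 32 + 65 + 0 = 97. ✓

3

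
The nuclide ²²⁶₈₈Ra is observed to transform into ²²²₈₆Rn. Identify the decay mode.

ΔA = 222 − 226 = -4; ΔZ = 86 − 88 = -2.
A drops by 4 and Z drops by 2 — the signature of alpha emission.

alpha decay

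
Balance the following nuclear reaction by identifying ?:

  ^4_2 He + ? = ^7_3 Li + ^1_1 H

Conserve mass number: 4 + A = 7 + 1, so A = 4.
Conserve atomic number: 2 + Z = 3 + 1, so Z = 2.
A = 4 and Z = 2 is ^4_2 He — an alpha particle.

alpha particle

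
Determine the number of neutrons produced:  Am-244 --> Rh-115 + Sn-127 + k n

Conserve mass number: 244 = 115 + 127 + k, so k = 244 − 242 = 2.
Check atomic number: 95 = 45 + 50 + 0 = 95. ✓

2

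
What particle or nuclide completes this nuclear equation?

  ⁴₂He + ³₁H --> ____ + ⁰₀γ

Li-7

Conserve mass number: 4 + 3 = A + 0, so A = 7.
Conserve atomic number: 2 + 1 = Z + 0, so Z = 3.
Z = 3 is lithium, so the species is ⁷₃Li.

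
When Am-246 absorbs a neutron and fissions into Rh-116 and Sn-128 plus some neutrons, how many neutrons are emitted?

Conserve mass number: 247 = 116 + 128 + k, so k = 247 − 244 = 3.
Check atomic number: 95 = 45 + 50 + 0 = 95. ✓

3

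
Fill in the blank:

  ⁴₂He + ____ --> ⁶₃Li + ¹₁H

Conserve mass number: 4 + A = 6 + 1, so A = 3.
Conserve atomic number: 2 + Z = 3 + 1, so Z = 2.
Z = 2 is helium, so the species is ³₂He.

He-3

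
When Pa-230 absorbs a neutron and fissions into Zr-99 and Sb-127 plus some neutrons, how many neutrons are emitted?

5

Conserve mass number: 231 = 99 + 127 + k, so k = 231 − 226 = 5.
Check atomic number: 91 = 40 + 51 + 0 = 91. ✓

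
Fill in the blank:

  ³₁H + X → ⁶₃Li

Conserve mass number: 3 + A = 6, so A = 3.
Conserve atomic number: 1 + Z = 3, so Z = 2.
Z = 2 is helium, so the species is ³₂He.

He-3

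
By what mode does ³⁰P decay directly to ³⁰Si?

ΔA = 30 − 30 = 0; ΔZ = 14 − 15 = -1.
A is unchanged and Z drops by 1 — a proton has become a neutron (β⁺ emission or electron capture).

beta-plus decay or electron capture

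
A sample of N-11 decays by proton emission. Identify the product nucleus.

C-10

Proton emission: mass number changes by -1, atomic number by -1.
A: 11 − 1 = 10; Z: 7 − 1 = 6.
Z = 6 is carbon, so the daughter is C-10.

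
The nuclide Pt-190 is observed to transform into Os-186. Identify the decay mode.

alpha decay

ΔA = 186 − 190 = -4; ΔZ = 76 − 78 = -2.
A drops by 4 and Z drops by 2 — the signature of alpha emission.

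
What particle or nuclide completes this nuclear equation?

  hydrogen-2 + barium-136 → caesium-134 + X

Conserve mass number: 2 + 136 = 134 + A, so A = 4.
Conserve atomic number: 1 + 56 = 55 + Z, so Z = 2.
A = 4 and Z = 2 is helium-4 — an alpha particle.

alpha particle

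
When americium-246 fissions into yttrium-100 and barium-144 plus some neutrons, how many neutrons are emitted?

Conserve mass number: 246 = 100 + 144 + k, so k = 246 − 244 = 2.
Check atomic number: 95 = 39 + 56 + 0 = 95. ✓

2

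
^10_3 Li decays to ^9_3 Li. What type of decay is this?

ΔA = 9 − 10 = -1; ΔZ = 3 − 3 = +0.
A drops by 1 with Z unchanged — a neutron was emitted.

neutron emission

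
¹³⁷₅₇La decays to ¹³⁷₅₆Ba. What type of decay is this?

beta-plus decay or electron capture

ΔA = 137 − 137 = 0; ΔZ = 56 − 57 = -1.
A is unchanged and Z drops by 1 — a proton has become a neutron (β⁺ emission or electron capture).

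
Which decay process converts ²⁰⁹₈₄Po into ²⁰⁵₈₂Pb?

alpha decay

ΔA = 205 − 209 = -4; ΔZ = 82 − 84 = -2.
A drops by 4 and Z drops by 2 — the signature of alpha emission.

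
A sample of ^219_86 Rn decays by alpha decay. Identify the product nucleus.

Alpha decay: mass number changes by -4, atomic number by -2.
A: 219 − 4 = 215; Z: 86 − 2 = 84.
Z = 84 is polonium, so the daughter is ^215_84 Po.

Po-215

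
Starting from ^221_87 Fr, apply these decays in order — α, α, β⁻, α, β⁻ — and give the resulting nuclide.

Start: (A, Z) = (221, 87).
After α: (217, 85).
After α: (213, 83).
After β⁻: (213, 84).
After α: (209, 82).
After β⁻: (209, 83).
Z = 83 is bismuth.

Bi-209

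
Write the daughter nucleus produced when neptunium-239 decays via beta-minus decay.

Beta-minus decay: mass number changes by +0, atomic number by +1.
A: 239 = 239; Z: 93 + 1 = 94.
Z = 94 is plutonium, so the daughter is plutonium-239.

Pu-239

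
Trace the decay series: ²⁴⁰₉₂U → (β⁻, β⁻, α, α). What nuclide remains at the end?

Th-232

Start: (A, Z) = (240, 92).
After β⁻: (240, 93).
After β⁻: (240, 94).
After α: (236, 92).
After α: (232, 90).
Z = 90 is thorium.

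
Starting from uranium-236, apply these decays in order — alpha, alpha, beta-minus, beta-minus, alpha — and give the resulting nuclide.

Ra-224

Start: (A, Z) = (236, 92).
After α: (232, 90).
After α: (228, 88).
After β⁻: (228, 89).
After β⁻: (228, 90).
After α: (224, 88).
Z = 88 is radium.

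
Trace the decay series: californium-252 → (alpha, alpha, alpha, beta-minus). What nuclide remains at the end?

Np-240

Start: (A, Z) = (252, 98).
After α: (248, 96).
After α: (244, 94).
After α: (240, 92).
After β⁻: (240, 93).
Z = 93 is neptunium.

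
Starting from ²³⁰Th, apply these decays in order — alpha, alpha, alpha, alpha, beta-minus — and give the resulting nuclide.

Start: (A, Z) = (230, 90).
After α: (226, 88).
After α: (222, 86).
After α: (218, 84).
After α: (214, 82).
After β⁻: (214, 83).
Z = 83 is bismuth.

Bi-214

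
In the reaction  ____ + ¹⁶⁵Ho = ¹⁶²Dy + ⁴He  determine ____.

Conserve mass number: A + 165 = 162 + 4, so A = 1.
Conserve atomic number: Z + 67 = 66 + 2, so Z = 1.
A = 1 and Z = 1 is ¹H — a proton.

proton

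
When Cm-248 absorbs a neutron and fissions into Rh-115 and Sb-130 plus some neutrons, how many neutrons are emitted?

4

Conserve mass number: 249 = 115 + 130 + k, so k = 249 − 245 = 4.
Check atomic number: 96 = 45 + 51 + 0 = 96. ✓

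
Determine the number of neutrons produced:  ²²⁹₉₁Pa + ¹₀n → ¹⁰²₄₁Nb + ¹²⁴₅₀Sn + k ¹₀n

4

Conserve mass number: 230 = 102 + 124 + k, so k = 230 − 226 = 4.
Check atomic number: 91 = 41 + 50 + 0 = 91. ✓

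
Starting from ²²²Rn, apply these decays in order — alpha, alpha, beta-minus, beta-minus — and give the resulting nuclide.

Po-214

Start: (A, Z) = (222, 86).
After α: (218, 84).
After α: (214, 82).
After β⁻: (214, 83).
After β⁻: (214, 84).
Z = 84 is polonium.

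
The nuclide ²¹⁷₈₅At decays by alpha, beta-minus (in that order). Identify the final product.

Po-213

Start: (A, Z) = (217, 85).
After α: (213, 83).
After β⁻: (213, 84).
Z = 84 is polonium.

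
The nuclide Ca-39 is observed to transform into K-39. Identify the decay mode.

beta-plus decay or electron capture

ΔA = 39 − 39 = 0; ΔZ = 19 − 20 = -1.
A is unchanged and Z drops by 1 — a proton has become a neutron (β⁺ emission or electron capture).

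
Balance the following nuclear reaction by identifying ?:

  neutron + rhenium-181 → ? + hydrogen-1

Conserve mass number: 1 + 181 = A + 1, so A = 181.
Conserve atomic number: 0 + 75 = Z + 1, so Z = 74.
Z = 74 is tungsten, so the species is tungsten-181.

W-181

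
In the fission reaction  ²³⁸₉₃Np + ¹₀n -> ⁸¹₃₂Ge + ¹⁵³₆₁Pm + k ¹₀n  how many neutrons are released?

5

Conserve mass number: 239 = 81 + 153 + k, so k = 239 − 234 = 5.
Check atomic number: 93 = 32 + 61 + 0 = 93. ✓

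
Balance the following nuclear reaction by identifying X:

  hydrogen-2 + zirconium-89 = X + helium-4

Y-87

Conserve mass number: 2 + 89 = A + 4, so A = 87.
Conserve atomic number: 1 + 40 = Z + 2, so Z = 39.
Z = 39 is yttrium, so the species is yttrium-87.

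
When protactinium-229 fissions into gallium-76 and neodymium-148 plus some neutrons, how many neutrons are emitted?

5

Conserve mass number: 229 = 76 + 148 + k, so k = 229 − 224 = 5.
Check atomic number: 91 = 31 + 60 + 0 = 91. ✓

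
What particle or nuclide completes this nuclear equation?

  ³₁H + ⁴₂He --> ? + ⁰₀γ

Conserve mass number: 3 + 4 = A + 0, so A = 7.
Conserve atomic number: 1 + 2 = Z + 0, so Z = 3.
Z = 3 is lithium, so the species is ⁷₃Li.

Li-7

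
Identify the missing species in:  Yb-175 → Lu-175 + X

beta-minus particle

Conserve mass number: 175 = 175 + A, so A = 0.
Conserve atomic number: 70 = 71 + Z, so Z = -1.
A = 0 and Z = -1 is e⁻ — a beta-minus particle.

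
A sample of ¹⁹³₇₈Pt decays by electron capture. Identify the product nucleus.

Ir-193

Electron capture: mass number changes by +0, atomic number by -1.
A: 193 = 193; Z: 78 − 1 = 77.
Z = 77 is iridium, so the daughter is ¹⁹³₇₇Ir.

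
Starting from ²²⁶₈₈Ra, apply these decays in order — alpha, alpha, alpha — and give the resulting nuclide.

Pb-214

Start: (A, Z) = (226, 88).
After α: (222, 86).
After α: (218, 84).
After α: (214, 82).
Z = 82 is lead.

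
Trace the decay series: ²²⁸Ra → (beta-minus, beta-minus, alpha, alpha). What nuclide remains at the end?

Start: (A, Z) = (228, 88).
After β⁻: (228, 89).
After β⁻: (228, 90).
After α: (224, 88).
After α: (220, 86).
Z = 86 is radon.

Rn-220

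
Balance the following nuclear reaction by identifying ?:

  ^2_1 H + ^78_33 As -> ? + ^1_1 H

Conserve mass number: 2 + 78 = A + 1, so A = 79.
Conserve atomic number: 1 + 33 = Z + 1, so Z = 33.
Z = 33 is arsenic, so the species is ^79_33 As.

As-79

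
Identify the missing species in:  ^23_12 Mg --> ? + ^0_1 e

Conserve mass number: 23 = A + 0, so A = 23.
Conserve atomic number: 12 = Z + 1, so Z = 11.
Z = 11 is sodium, so the species is ^23_11 Na.

Na-23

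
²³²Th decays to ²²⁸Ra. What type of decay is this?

alpha decay

ΔA = 228 − 232 = -4; ΔZ = 88 − 90 = -2.
A drops by 4 and Z drops by 2 — the signature of alpha emission.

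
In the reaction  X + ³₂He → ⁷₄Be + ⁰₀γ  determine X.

alpha particle

Conserve mass number: A + 3 = 7 + 0, so A = 4.
Conserve atomic number: Z + 2 = 4 + 0, so Z = 2.
A = 4 and Z = 2 is ⁴₂He — an alpha particle.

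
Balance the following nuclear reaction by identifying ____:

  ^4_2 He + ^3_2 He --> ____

Conserve mass number: 4 + 3 = A, so A = 7.
Conserve atomic number: 2 + 2 = Z, so Z = 4.
Z = 4 is beryllium, so the species is ^7_4 Be.

Be-7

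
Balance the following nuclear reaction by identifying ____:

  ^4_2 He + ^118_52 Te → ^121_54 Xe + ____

Conserve mass number: 4 + 118 = 121 + A, so A = 1.
Conserve atomic number: 2 + 52 = 54 + Z, so Z = 0.
A = 1 and Z = 0 is ^1_0 n — a neutron.

neutron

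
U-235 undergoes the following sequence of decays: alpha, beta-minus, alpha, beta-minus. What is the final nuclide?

Th-227

Start: (A, Z) = (235, 92).
After α: (231, 90).
After β⁻: (231, 91).
After α: (227, 89).
After β⁻: (227, 90).
Z = 90 is thorium.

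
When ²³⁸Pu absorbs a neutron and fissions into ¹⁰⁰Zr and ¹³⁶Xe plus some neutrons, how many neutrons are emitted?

3

Conserve mass number: 239 = 100 + 136 + k, so k = 239 − 236 = 3.
Check atomic number: 94 = 40 + 54 + 0 = 94. ✓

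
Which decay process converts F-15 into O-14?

ΔA = 14 − 15 = -1; ΔZ = 8 − 9 = -1.
A drops by 1 and Z drops by 1 — a proton was emitted.

proton emission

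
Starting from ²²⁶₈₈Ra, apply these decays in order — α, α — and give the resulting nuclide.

Start: (A, Z) = (226, 88).
After α: (222, 86).
After α: (218, 84).
Z = 84 is polonium.

Po-218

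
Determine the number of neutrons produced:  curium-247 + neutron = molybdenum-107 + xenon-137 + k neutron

4

Conserve mass number: 248 = 107 + 137 + k, so k = 248 − 244 = 4.
Check atomic number: 96 = 42 + 54 + 0 = 96. ✓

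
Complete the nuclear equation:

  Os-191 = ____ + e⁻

Conserve mass number: 191 = A + 0, so A = 191.
Conserve atomic number: 76 = Z − 1, so Z = 77.
Z = 77 is iridium, so the species is Ir-191.

Ir-191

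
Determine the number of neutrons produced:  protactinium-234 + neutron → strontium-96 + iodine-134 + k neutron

5

Conserve mass number: 235 = 96 + 134 + k, so k = 235 − 230 = 5.
Check atomic number: 91 = 38 + 53 + 0 = 91. ✓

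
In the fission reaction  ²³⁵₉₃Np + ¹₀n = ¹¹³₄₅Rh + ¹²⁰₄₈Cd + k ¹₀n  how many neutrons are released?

3

Conserve mass number: 236 = 113 + 120 + k, so k = 236 − 233 = 3.
Check atomic number: 93 = 45 + 48 + 0 = 93. ✓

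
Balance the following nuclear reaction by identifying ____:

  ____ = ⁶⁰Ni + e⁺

Conserve mass number: A = 60 + 0, so A = 60.
Conserve atomic number: Z = 28 + 1, so Z = 29.
Z = 29 is copper, so the species is ⁶⁰Cu.

Cu-60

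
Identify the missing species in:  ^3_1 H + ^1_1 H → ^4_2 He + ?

Conserve mass number: 3 + 1 = 4 + A, so A = 0.
Conserve atomic number: 1 + 1 = 2 + Z, so Z = 0.
A = 0 and Z = 0 is ^0_0 γ — a gamma ray.

gamma ray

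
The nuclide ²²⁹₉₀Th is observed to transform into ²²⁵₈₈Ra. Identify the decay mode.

alpha decay

ΔA = 225 − 229 = -4; ΔZ = 88 − 90 = -2.
A drops by 4 and Z drops by 2 — the signature of alpha emission.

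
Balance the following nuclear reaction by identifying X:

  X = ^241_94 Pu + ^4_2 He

Conserve mass number: A = 241 + 4, so A = 245.
Conserve atomic number: Z = 94 + 2, so Z = 96.
Z = 96 is curium, so the species is ^245_96 Cm.

Cm-245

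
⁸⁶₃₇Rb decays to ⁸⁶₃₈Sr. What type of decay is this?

ΔA = 86 − 86 = 0; ΔZ = 38 − 37 = +1.
A is unchanged and Z rises by 1 — a neutron has become a proton (β⁻ decay).

beta-minus decay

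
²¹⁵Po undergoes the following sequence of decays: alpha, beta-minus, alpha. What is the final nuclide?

Tl-207

Start: (A, Z) = (215, 84).
After α: (211, 82).
After β⁻: (211, 83).
After α: (207, 81).
Z = 81 is thallium.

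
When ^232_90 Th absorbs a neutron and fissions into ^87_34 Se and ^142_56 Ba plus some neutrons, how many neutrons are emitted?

4

Conserve mass number: 233 = 87 + 142 + k, so k = 233 − 229 = 4.
Check atomic number: 90 = 34 + 56 + 0 = 90. ✓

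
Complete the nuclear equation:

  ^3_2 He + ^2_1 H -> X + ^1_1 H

Conserve mass number: 3 + 2 = A + 1, so A = 4.
Conserve atomic number: 2 + 1 = Z + 1, so Z = 2.
A = 4 and Z = 2 is ^4_2 He — an alpha particle.

He-4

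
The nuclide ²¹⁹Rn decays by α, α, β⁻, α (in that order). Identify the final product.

Tl-207

Start: (A, Z) = (219, 86).
After α: (215, 84).
After α: (211, 82).
After β⁻: (211, 83).
After α: (207, 81).
Z = 81 is thallium.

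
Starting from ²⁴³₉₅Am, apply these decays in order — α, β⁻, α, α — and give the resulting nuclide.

Start: (A, Z) = (243, 95).
After α: (239, 93).
After β⁻: (239, 94).
After α: (235, 92).
After α: (231, 90).
Z = 90 is thorium.

Th-231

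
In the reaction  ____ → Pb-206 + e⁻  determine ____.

Tl-206

Conserve mass number: A = 206 + 0, so A = 206.
Conserve atomic number: Z = 82 − 1, so Z = 81.
Z = 81 is thallium, so the species is Tl-206.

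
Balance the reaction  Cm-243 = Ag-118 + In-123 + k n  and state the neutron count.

Conserve mass number: 243 = 118 + 123 + k, so k = 243 − 241 = 2.
Check atomic number: 96 = 47 + 49 + 0 = 96. ✓

2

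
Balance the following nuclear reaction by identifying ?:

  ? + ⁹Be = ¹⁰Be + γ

neutron

Conserve mass number: A + 9 = 10 + 0, so A = 1.
Conserve atomic number: Z + 4 = 4 + 0, so Z = 0.
A = 1 and Z = 0 is ¹n — a neutron.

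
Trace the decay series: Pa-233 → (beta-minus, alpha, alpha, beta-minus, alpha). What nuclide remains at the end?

Start: (A, Z) = (233, 91).
After β⁻: (233, 92).
After α: (229, 90).
After α: (225, 88).
After β⁻: (225, 89).
After α: (221, 87).
Z = 87 is francium.

Fr-221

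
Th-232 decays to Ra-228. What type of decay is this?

alpha decay

ΔA = 228 − 232 = -4; ΔZ = 88 − 90 = -2.
A drops by 4 and Z drops by 2 — the signature of alpha emission.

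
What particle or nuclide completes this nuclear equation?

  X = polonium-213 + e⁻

Bi-213

Conserve mass number: A = 213 + 0, so A = 213.
Conserve atomic number: Z = 84 − 1, so Z = 83.
Z = 83 is bismuth, so the species is bismuth-213.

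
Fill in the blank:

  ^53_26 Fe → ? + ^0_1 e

Mn-53

Conserve mass number: 53 = A + 0, so A = 53.
Conserve atomic number: 26 = Z + 1, so Z = 25.
Z = 25 is manganese, so the species is ^53_25 Mn.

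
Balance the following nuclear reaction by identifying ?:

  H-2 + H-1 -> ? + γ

He-3

Conserve mass number: 2 + 1 = A + 0, so A = 3.
Conserve atomic number: 1 + 1 = Z + 0, so Z = 2.
Z = 2 is helium, so the species is He-3.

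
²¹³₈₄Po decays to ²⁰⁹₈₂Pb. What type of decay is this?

ΔA = 209 − 213 = -4; ΔZ = 82 − 84 = -2.
A drops by 4 and Z drops by 2 — the signature of alpha emission.

alpha decay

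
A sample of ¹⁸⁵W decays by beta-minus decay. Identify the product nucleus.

Beta-minus decay: mass number changes by +0, atomic number by +1.
A: 185 = 185; Z: 74 + 1 = 75.
Z = 75 is rhenium, so the daughter is ¹⁸⁵Re.

Re-185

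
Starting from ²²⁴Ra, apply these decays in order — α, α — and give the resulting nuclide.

Po-216

Start: (A, Z) = (224, 88).
After α: (220, 86).
After α: (216, 84).
Z = 84 is polonium.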